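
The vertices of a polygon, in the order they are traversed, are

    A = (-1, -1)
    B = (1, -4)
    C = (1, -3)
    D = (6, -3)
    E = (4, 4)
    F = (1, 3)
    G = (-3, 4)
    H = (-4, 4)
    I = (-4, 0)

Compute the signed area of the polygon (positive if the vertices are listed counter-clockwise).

Apply the shoelace (surveyor's) formula: 2A = Σ (x_i·y_{i+1} − x_{i+1}·y_i), indices taken mod 9.
A→B: (-1)(-4) − (1)(-1) = 5
B→C: (1)(-3) − (1)(-4) = 1
C→D: (1)(-3) − (6)(-3) = 15
D→E: (6)(4) − (4)(-3) = 36
E→F: (4)(3) − (1)(4) = 8
F→G: (1)(4) − (-3)(3) = 13
G→H: (-3)(4) − (-4)(4) = 4
H→I: (-4)(0) − (-4)(4) = 16
I→A: (-4)(-1) − (-1)(0) = 4
Σ = 102
Signed area = Σ/2 = 51 (positive ⇒ counter-clockwise traversal).

51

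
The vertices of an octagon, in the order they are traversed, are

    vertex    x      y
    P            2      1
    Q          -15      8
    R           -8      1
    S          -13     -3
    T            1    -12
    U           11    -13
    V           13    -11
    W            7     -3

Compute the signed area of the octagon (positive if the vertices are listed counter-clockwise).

Apply the shoelace formula: 2A = Σ (x_i·y_{i+1} − x_{i+1}·y_i), indices taken mod 8.
Σ = (31) + (49) + (37) + (159) + (119) + (48) + (38) + (13) = 494
Signed area = Σ/2 = 247 (positive ⇒ counter-clockwise traversal).

247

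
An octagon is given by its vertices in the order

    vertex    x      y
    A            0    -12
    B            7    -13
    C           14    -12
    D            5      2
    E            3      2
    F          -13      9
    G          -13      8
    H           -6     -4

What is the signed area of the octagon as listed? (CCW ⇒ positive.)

256

Cross-terms: 84, 98, 88, 4, 53, 13, 100, 72  ⇒  Σ = 512
Signed area = Σ/2 = 256 (positive ⇒ counter-clockwise traversal).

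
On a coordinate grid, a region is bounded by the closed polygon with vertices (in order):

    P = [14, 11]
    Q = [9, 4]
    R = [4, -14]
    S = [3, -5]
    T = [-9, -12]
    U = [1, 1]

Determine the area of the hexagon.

122

P→Q: (14)(4) − (9)(11) = -43
Q→R: (9)(-14) − (4)(4) = -142
R→S: (4)(-5) − (3)(-14) = 22
S→T: (3)(-12) − (-9)(-5) = -81
T→U: (-9)(1) − (1)(-12) = 3
U→P: (1)(11) − (14)(1) = -3
Σ = -244
Area = |Σ|/2 = 122.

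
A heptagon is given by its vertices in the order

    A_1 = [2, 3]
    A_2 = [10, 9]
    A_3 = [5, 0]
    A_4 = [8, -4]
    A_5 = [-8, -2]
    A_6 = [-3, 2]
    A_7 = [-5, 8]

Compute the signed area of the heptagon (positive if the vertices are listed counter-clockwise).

-96

Σ = (-12) + (-45) + (-20) + (-48) + (-22) + (-14) + (-31) = -192
Signed area = Σ/2 = -96 (negative ⇒ clockwise traversal).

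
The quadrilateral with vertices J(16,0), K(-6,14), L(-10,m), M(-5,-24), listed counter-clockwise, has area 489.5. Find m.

9

Write out the shoelace sum; only the two edges meeting at L involve m:
2·Area = [((-6)·m − (-10)·14) + ((-10)·(-24) − (-5)·m)] + 608
       = -1·m + 988 = 979
⇒ m = 9.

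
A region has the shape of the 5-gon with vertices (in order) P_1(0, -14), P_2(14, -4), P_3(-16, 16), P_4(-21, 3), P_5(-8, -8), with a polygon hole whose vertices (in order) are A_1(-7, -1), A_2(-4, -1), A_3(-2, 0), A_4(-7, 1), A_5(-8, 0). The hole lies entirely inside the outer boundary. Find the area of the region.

Outer boundary:
Apply the shoelace formula: 2A = Σ (x_i·y_{i+1} − x_{i+1}·y_i), indices taken mod 5.
P_1→P_2: (0)(-4) − (14)(-14) = 196
P_2→P_3: (14)(16) − (-16)(-4) = 160
P_3→P_4: (-16)(3) − (-21)(16) = 288
P_4→P_5: (-21)(-8) − (-8)(3) = 192
P_5→P_1: (-8)(-14) − (0)(-8) = 112
Σ = 948
Area = |Σ|/2 = 474.
Hole:
Σ = (3) + (-2) + (-2) + (8) + (8) = 15
Area = |Σ|/2 = 7.5.
Net area = 474 − 7.5 = 466.5.

466.5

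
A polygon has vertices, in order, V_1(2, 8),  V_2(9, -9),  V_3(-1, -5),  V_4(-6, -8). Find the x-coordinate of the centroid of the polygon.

Apply the shoelace formula. First the cross-terms c_i = x_i·y_{i+1} − x_{i+1}·y_i:
  -90, -54, -22, -32  ⇒  2A = -198, A = -99.
Then Σ (x_i + x_{i+1})·c_i = -1140, so x̄ = -1140 / (6·(-99)) = 190/99.

190/99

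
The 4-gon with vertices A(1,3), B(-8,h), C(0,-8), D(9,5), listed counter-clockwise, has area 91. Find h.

The doubled signed area Σ (x_i y_{i+1} − x_{i+1} y_i) is linear in h.
With h=0 it equals 182; the coefficient of h is 1 (from the two edges through B).
So 1·h + 182 = 2·91 = 182 ⇒ h = 0.

0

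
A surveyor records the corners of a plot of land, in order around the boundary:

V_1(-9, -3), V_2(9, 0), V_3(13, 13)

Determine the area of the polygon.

Apply the shoelace (surveyor's) formula: 2A = Σ (x_i·y_{i+1} − x_{i+1}·y_i), indices taken mod 3.
Σ = (27) + (117) + (78) = 222
Area = |Σ|/2 = 111.

111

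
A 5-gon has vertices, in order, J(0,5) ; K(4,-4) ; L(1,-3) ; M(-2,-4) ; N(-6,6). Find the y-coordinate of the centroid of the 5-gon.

Apply the shoelace (surveyor's) formula. First the cross-terms c_i = x_i·y_{i+1} − x_{i+1}·y_i:
  -20, -8, -10, -36, -30  ⇒  2A = -104, A = -52.
Then Σ (y_i + y_{i+1})·c_i = -296, so ȳ = -296 / (6·(-52)) = 37/39.

37/39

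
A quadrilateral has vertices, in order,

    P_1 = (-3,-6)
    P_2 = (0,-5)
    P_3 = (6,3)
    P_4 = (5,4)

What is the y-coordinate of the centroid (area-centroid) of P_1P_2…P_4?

-7/6

Apply the shoelace formula. First the cross-terms c_i = x_i·y_{i+1} − x_{i+1}·y_i:
  15, 30, 9, -18  ⇒  2A = 36, A = 18.
Then Σ (y_i + y_{i+1})·c_i = -126, so ȳ = -126 / (6·18) = -7/6.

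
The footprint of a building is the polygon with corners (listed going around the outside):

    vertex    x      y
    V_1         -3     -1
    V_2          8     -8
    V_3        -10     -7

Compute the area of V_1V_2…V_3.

57.5

Apply the surveyor's formula: 2A = Σ (x_i·y_{i+1} − x_{i+1}·y_i), indices taken mod 3.
Cross-terms: 32, -136, -11  ⇒  Σ = -115
Area = |Σ|/2 = 57.5.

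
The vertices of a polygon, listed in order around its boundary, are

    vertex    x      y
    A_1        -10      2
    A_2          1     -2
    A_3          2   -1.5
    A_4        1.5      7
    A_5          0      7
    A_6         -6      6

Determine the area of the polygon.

Cross-terms: 18, 2.5, 16.25, 10.5, 42, 48  ⇒  Σ = 137.25
Area = |Σ|/2 = 68.625.

68.625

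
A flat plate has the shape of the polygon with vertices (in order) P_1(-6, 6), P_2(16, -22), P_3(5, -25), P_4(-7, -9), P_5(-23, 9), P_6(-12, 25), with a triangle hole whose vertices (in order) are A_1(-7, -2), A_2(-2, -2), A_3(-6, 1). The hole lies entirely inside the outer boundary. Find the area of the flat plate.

Outer boundary:
Apply Gauss's area formula: 2A = Σ (x_i·y_{i+1} − x_{i+1}·y_i), indices taken mod 6.
Cross-terms: 36, -290, -220, -270, -467, 78  ⇒  Σ = -1133
Area = |Σ|/2 = 566.5.
Hole:
Σ = (10) + (-14) + (19) = 15
Area = |Σ|/2 = 7.5.
Net area = 566.5 − 7.5 = 559.

559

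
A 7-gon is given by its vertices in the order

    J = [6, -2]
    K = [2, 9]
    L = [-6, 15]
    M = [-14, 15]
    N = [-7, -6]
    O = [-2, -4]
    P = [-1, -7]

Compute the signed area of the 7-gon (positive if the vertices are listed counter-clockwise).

Σ = (58) + (84) + (120) + (189) + (16) + (10) + (44) = 521
Signed area = Σ/2 = 260.5 (positive ⇒ counter-clockwise traversal).

260.5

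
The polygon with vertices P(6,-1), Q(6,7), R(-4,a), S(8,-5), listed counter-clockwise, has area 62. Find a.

The doubled signed area Σ (x_i y_{i+1} − x_{i+1} y_i) is linear in a.
With a=0 it equals 118; the coefficient of a is -2 (from the two edges through R).
So -2·a + 118 = 2·62 = 124 ⇒ a = -3.

-3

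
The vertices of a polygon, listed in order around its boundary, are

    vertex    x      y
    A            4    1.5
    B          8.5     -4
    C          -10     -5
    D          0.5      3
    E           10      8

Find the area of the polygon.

Apply Gauss's area formula: 2A = Σ (x_i·y_{i+1} − x_{i+1}·y_i), indices taken mod 5.
Σ = (-28.75) + (-82.5) + (-27.5) + (-26) + (-17) = -181.75
Area = |Σ|/2 = 90.875.

90.875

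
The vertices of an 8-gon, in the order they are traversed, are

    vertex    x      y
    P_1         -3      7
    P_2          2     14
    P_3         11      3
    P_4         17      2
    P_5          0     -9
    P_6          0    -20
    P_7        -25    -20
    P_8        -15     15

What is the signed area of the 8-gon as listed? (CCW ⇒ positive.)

-810.5

Apply the shoelace formula: 2A = Σ (x_i·y_{i+1} − x_{i+1}·y_i), indices taken mod 8.
Cross-terms: -56, -148, -29, -153, 0, -500, -675, -60  ⇒  Σ = -1621
Signed area = Σ/2 = -810.5 (negative ⇒ clockwise traversal).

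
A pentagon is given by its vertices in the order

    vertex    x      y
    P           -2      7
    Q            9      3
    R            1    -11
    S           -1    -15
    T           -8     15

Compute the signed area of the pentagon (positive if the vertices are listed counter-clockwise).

Cross-terms: -69, -102, -26, -135, -26  ⇒  Σ = -358
Signed area = Σ/2 = -179 (negative ⇒ clockwise traversal).

-179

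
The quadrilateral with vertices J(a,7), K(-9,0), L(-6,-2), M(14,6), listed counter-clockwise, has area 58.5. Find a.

9

The doubled signed area Σ (x_i y_{i+1} − x_{i+1} y_i) is linear in a.
With a=0 it equals 171; the coefficient of a is -6 (from the two edges through J).
So -6·a + 171 = 2·58.5 = 117 ⇒ a = 9.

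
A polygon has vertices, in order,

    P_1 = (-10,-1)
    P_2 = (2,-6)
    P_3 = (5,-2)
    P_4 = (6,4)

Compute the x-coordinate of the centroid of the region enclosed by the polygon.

Apply the surveyor's formula. First the cross-terms c_i = x_i·y_{i+1} − x_{i+1}·y_i:
  62, 26, 32, 34  ⇒  2A = 154, A = 77.
Then Σ (x_i + x_{i+1})·c_i = -98, so x̄ = -98 / (6·77) = -7/33.

-7/33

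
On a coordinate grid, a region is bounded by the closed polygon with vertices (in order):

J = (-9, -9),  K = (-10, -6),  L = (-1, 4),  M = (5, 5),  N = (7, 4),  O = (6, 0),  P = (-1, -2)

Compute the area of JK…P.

Apply the surveyor's formula: 2A = Σ (x_i·y_{i+1} − x_{i+1}·y_i), indices taken mod 7.
Σ = (-36) + (-46) + (-25) + (-15) + (-24) + (-12) + (-9) = -167
Area = |Σ|/2 = 83.5.

83.5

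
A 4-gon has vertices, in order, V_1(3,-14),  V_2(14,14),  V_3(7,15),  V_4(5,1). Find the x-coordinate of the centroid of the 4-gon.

Apply Gauss's area formula. First the cross-terms c_i = x_i·y_{i+1} − x_{i+1}·y_i:
  238, 112, -68, -73  ⇒  2A = 209, A = 104.5.
Then Σ (x_i + x_{i+1})·c_i = 4998, so x̄ = 4998 / (6·104.5) = 1666/209.

1666/209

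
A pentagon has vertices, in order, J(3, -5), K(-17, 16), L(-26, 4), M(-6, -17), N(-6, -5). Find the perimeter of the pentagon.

94

|JK| = √((-20)² + (21)²) = √841 = 29
|KL| = √((-9)² + (-12)²) = √225 = 15
|LM| = √((20)² + (-21)²) = √841 = 29
|MN| = √((0)² + (12)²) = √144 = 12
|NJ| = √((9)² + (0)²) = √81 = 9
Perimeter = 29 + 15 + 29 + 12 + 9 = 94.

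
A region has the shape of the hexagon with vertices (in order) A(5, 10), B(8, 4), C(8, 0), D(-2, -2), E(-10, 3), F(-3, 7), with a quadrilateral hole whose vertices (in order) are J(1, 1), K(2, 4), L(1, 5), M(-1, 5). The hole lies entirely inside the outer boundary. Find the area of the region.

Outer boundary:
Apply the shoelace formula: 2A = Σ (x_i·y_{i+1} − x_{i+1}·y_i), indices taken mod 6.
Σ = (-60) + (-32) + (-16) + (-26) + (-61) + (-65) = -260
Area = |Σ|/2 = 130.
Hole:
Apply Gauss's area formula: 2A = Σ (x_i·y_{i+1} − x_{i+1}·y_i), indices taken mod 4.
Cross-terms: 2, 6, 10, -6  ⇒  Σ = 12
Area = |Σ|/2 = 6.
Net area = 130 − 6 = 124.

124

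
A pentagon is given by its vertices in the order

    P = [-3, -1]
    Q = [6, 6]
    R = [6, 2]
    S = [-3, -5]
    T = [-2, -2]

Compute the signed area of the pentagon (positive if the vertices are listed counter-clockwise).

-34

P→Q: (-3)(6) − (6)(-1) = -12
Q→R: (6)(2) − (6)(6) = -24
R→S: (6)(-5) − (-3)(2) = -24
S→T: (-3)(-2) − (-2)(-5) = -4
T→P: (-2)(-1) − (-3)(-2) = -4
Σ = -68
Signed area = Σ/2 = -34 (negative ⇒ clockwise traversal).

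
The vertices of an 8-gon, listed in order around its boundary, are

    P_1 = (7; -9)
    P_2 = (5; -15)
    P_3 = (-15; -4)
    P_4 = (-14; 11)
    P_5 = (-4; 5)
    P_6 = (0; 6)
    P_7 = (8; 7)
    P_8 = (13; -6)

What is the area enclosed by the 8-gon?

Σ = (-60) + (-245) + (-221) + (-26) + (-24) + (-48) + (-139) + (-75) = -838
Area = |Σ|/2 = 419.

419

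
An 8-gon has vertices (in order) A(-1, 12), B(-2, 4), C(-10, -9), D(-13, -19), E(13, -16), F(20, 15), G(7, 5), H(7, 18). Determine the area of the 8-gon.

654.5

Σ = (20) + (58) + (73) + (455) + (515) + (-5) + (91) + (102) = 1309
Area = |Σ|/2 = 654.5.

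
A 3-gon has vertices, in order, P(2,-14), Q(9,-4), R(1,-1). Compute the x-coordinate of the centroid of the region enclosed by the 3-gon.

4

Apply Gauss's area formula. First the cross-terms c_i = x_i·y_{i+1} − x_{i+1}·y_i:
  118, -5, -12  ⇒  2A = 101, A = 50.5.
Then Σ (x_i + x_{i+1})·c_i = 1212, so x̄ = 1212 / (6·50.5) = 4.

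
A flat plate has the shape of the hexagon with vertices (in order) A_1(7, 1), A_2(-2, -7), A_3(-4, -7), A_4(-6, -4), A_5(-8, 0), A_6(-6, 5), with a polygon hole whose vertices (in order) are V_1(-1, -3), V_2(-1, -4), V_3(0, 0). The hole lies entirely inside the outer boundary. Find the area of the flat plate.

99.5

Outer boundary:
Apply the shoelace (surveyor's) formula: 2A = Σ (x_i·y_{i+1} − x_{i+1}·y_i), indices taken mod 6.
A_1→A_2: (7)(-7) − (-2)(1) = -47
A_2→A_3: (-2)(-7) − (-4)(-7) = -14
A_3→A_4: (-4)(-4) − (-6)(-7) = -26
A_4→A_5: (-6)(0) − (-8)(-4) = -32
A_5→A_6: (-8)(5) − (-6)(0) = -40
A_6→A_1: (-6)(1) − (7)(5) = -41
Σ = -200
Area = |Σ|/2 = 100.
Hole:
Apply the shoelace (surveyor's) formula: 2A = Σ (x_i·y_{i+1} − x_{i+1}·y_i), indices taken mod 3.
V_1→V_2: (-1)(-4) − (-1)(-3) = 1
V_2→V_3: (-1)(0) − (0)(-4) = 0
V_3→V_1: (0)(-3) − (-1)(0) = 0
Σ = 1
Area = |Σ|/2 = 0.5.
Net area = 100 − 0.5 = 99.5.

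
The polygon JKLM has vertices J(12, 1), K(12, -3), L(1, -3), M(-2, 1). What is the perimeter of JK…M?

|JK| = √((0)² + (-4)²) = √16 = 4
|KL| = √((-11)² + (0)²) = √121 = 11
|LM| = √((-3)² + (4)²) = √25 = 5
|MJ| = √((14)² + (0)²) = √196 = 14
Perimeter = 4 + 11 + 5 + 14 = 34.

34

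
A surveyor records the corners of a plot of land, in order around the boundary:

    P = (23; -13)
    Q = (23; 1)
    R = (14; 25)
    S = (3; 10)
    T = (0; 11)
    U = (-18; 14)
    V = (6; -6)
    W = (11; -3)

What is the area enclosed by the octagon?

588.5

Apply Gauss's area formula: 2A = Σ (x_i·y_{i+1} − x_{i+1}·y_i), indices taken mod 8.
Cross-terms: 322, 561, 65, 33, 198, 24, 48, -74  ⇒  Σ = 1177
Area = |Σ|/2 = 588.5.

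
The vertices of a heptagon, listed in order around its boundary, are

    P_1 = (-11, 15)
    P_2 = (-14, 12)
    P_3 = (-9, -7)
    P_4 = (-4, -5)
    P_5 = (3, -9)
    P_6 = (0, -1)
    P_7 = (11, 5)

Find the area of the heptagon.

Apply the shoelace (surveyor's) formula: 2A = Σ (x_i·y_{i+1} − x_{i+1}·y_i), indices taken mod 7.
Σ = (78) + (206) + (17) + (51) + (-3) + (11) + (220) = 580
Area = |Σ|/2 = 290.

290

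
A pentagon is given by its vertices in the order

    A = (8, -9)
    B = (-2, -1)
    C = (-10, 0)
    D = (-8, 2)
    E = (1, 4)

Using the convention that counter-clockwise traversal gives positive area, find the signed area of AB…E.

Apply the shoelace (surveyor's) formula: 2A = Σ (x_i·y_{i+1} − x_{i+1}·y_i), indices taken mod 5.
A→B: (8)(-1) − (-2)(-9) = -26
B→C: (-2)(0) − (-10)(-1) = -10
C→D: (-10)(2) − (-8)(0) = -20
D→E: (-8)(4) − (1)(2) = -34
E→A: (1)(-9) − (8)(4) = -41
Σ = -131
Signed area = Σ/2 = -65.5 (negative ⇒ clockwise traversal).

-65.5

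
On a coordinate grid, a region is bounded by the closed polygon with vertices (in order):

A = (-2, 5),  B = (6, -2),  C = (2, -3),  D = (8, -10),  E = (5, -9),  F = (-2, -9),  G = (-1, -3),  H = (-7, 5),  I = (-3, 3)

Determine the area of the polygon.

82.5

Apply the shoelace (surveyor's) formula: 2A = Σ (x_i·y_{i+1} − x_{i+1}·y_i), indices taken mod 9.
Σ = (-26) + (-14) + (4) + (-22) + (-63) + (-3) + (-26) + (-6) + (-9) = -165
Area = |Σ|/2 = 82.5.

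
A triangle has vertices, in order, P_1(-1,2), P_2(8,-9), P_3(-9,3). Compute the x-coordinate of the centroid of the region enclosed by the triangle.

-2/3

Apply the shoelace formula. First the cross-terms c_i = x_i·y_{i+1} − x_{i+1}·y_i:
  -7, -57, -15  ⇒  2A = -79, A = -39.5.
Then Σ (x_i + x_{i+1})·c_i = 158, so x̄ = 158 / (6·(-39.5)) = -2/3.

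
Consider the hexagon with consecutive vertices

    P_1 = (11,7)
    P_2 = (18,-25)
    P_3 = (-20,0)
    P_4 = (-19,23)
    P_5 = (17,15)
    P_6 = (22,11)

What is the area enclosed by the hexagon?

P_1→P_2: (11)(-25) − (18)(7) = -401
P_2→P_3: (18)(0) − (-20)(-25) = -500
P_3→P_4: (-20)(23) − (-19)(0) = -460
P_4→P_5: (-19)(15) − (17)(23) = -676
P_5→P_6: (17)(11) − (22)(15) = -143
P_6→P_1: (22)(7) − (11)(11) = 33
Σ = -2147
Area = |Σ|/2 = 1073.5.

1073.5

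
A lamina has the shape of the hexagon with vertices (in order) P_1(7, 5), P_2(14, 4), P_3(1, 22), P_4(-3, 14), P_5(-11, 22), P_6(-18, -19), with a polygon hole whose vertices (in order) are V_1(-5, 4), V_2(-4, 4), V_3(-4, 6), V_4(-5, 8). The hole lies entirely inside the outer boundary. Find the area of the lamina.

536

Outer boundary:
Σ = (-42) + (304) + (80) + (88) + (605) + (43) = 1078
Area = |Σ|/2 = 539.
Hole:
Apply the shoelace formula: 2A = Σ (x_i·y_{i+1} − x_{i+1}·y_i), indices taken mod 4.
Σ = (-4) + (-8) + (-2) + (20) = 6
Area = |Σ|/2 = 3.
Net area = 539 − 3 = 536.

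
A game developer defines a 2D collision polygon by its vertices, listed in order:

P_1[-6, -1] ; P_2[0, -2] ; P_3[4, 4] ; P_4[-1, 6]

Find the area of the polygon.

42.5

Apply Gauss's area formula: 2A = Σ (x_i·y_{i+1} − x_{i+1}·y_i), indices taken mod 4.
Σ = (12) + (8) + (28) + (37) = 85
Area = |Σ|/2 = 42.5.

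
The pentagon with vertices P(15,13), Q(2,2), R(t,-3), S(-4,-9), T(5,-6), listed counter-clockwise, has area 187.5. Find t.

-15

Write out the shoelace sum; only the two edges meeting at R involve t:
2·Area = [(2·(-3) − t·2) + (t·(-9) − (-4)·(-3))] + 228
       = -11·t + 210 = 375
⇒ t = -15.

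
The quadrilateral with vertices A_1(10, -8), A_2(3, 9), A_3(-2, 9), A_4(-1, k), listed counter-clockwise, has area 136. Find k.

The doubled signed area Σ (x_i y_{i+1} − x_{i+1} y_i) is linear in k.
With k=0 it equals 176; the coefficient of k is -12 (from the two edges through A_4).
So -12·k + 176 = 2·136 = 272 ⇒ k = -8.

-8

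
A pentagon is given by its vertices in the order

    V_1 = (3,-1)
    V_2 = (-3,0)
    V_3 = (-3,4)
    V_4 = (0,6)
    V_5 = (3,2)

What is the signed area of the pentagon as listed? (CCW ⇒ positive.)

-30

Apply the shoelace formula: 2A = Σ (x_i·y_{i+1} − x_{i+1}·y_i), indices taken mod 5.
Σ = (-3) + (-12) + (-18) + (-18) + (-9) = -60
Signed area = Σ/2 = -30 (negative ⇒ clockwise traversal).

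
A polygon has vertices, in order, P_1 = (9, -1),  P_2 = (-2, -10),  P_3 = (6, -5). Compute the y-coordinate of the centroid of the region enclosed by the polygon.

-16/3

Apply the surveyor's formula. First the cross-terms c_i = x_i·y_{i+1} − x_{i+1}·y_i:
  -92, 70, 39  ⇒  2A = 17, A = 8.5.
Then Σ (y_i + y_{i+1})·c_i = -272, so ȳ = -272 / (6·8.5) = -16/3.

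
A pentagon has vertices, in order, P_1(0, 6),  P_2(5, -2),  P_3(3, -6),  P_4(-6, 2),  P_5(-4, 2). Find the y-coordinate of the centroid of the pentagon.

Apply the shoelace (surveyor's) formula. First the cross-terms c_i = x_i·y_{i+1} − x_{i+1}·y_i:
  -30, -24, -30, -4, -24  ⇒  2A = -112, A = -56.
Then Σ (y_i + y_{i+1})·c_i = -16, so ȳ = -16 / (6·(-56)) = 1/21.

1/21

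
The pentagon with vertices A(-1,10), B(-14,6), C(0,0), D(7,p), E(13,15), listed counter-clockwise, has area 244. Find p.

-8

The doubled signed area Σ (x_i y_{i+1} − x_{i+1} y_i) is linear in p.
With p=0 it equals 384; the coefficient of p is -13 (from the two edges through D).
So -13·p + 384 = 2·244 = 488 ⇒ p = -8.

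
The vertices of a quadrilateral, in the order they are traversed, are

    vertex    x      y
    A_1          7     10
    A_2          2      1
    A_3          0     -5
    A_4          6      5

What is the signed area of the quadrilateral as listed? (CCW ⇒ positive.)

Apply the shoelace (surveyor's) formula: 2A = Σ (x_i·y_{i+1} − x_{i+1}·y_i), indices taken mod 4.
Σ = (-13) + (-10) + (30) + (25) = 32
Signed area = Σ/2 = 16 (positive ⇒ counter-clockwise traversal).

16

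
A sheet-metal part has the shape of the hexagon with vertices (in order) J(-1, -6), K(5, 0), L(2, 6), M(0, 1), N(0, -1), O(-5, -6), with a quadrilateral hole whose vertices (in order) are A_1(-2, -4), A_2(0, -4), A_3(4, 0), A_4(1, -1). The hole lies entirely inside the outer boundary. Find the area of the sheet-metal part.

Outer boundary:
Cross-terms: 30, 30, 2, 0, -5, 24  ⇒  Σ = 81
Area = |Σ|/2 = 40.5.
Hole:
Σ = (8) + (16) + (-4) + (-6) = 14
Area = |Σ|/2 = 7.
Net area = 40.5 − 7 = 33.5.

33.5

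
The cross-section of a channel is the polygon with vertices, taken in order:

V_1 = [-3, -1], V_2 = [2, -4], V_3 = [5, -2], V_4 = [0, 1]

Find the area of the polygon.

19

Σ = (14) + (16) + (5) + (3) = 38
Area = |Σ|/2 = 19.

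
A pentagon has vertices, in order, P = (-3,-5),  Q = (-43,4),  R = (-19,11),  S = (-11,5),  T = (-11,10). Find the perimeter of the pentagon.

98

|PQ| = √((-40)² + (9)²) = √1681 = 41
|QR| = √((24)² + (7)²) = √625 = 25
|RS| = √((8)² + (-6)²) = √100 = 10
|ST| = √((0)² + (5)²) = √25 = 5
|TP| = √((8)² + (-15)²) = √289 = 17
Perimeter = 41 + 25 + 10 + 5 + 17 = 98.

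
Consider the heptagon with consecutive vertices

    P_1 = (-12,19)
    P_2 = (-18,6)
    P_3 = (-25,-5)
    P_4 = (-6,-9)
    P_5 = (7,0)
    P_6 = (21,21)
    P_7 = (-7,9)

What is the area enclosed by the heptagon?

Apply the shoelace formula: 2A = Σ (x_i·y_{i+1} − x_{i+1}·y_i), indices taken mod 7.
Cross-terms: 270, 240, 195, 63, 147, 336, -25  ⇒  Σ = 1226
Area = |Σ|/2 = 613.

613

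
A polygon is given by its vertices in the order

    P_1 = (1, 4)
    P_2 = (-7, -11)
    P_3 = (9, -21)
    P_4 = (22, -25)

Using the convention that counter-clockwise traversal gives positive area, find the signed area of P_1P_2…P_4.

306.5

Apply Gauss's area formula: 2A = Σ (x_i·y_{i+1} − x_{i+1}·y_i), indices taken mod 4.
P_1→P_2: (1)(-11) − (-7)(4) = 17
P_2→P_3: (-7)(-21) − (9)(-11) = 246
P_3→P_4: (9)(-25) − (22)(-21) = 237
P_4→P_1: (22)(4) − (1)(-25) = 113
Σ = 613
Signed area = Σ/2 = 306.5 (positive ⇒ counter-clockwise traversal).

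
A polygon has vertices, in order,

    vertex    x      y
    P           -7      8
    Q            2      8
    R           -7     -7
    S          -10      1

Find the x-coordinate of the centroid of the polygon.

Apply the shoelace formula. First the cross-terms c_i = x_i·y_{i+1} − x_{i+1}·y_i:
  -72, 42, -77, -73  ⇒  2A = -180, A = -90.
Then Σ (x_i + x_{i+1})·c_i = 2700, so x̄ = 2700 / (6·(-90)) = -5.

-5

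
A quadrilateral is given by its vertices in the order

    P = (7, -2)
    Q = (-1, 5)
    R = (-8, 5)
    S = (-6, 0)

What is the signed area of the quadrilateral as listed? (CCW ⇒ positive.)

P→Q: (7)(5) − (-1)(-2) = 33
Q→R: (-1)(5) − (-8)(5) = 35
R→S: (-8)(0) − (-6)(5) = 30
S→P: (-6)(-2) − (7)(0) = 12
Σ = 110
Signed area = Σ/2 = 55 (positive ⇒ counter-clockwise traversal).

55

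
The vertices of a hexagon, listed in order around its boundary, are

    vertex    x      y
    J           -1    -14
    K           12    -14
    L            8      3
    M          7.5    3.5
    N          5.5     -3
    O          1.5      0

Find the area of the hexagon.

138.625

Σ = (182) + (148) + (5.5) + (-41.75) + (4.5) + (-21) = 277.25
Area = |Σ|/2 = 138.625.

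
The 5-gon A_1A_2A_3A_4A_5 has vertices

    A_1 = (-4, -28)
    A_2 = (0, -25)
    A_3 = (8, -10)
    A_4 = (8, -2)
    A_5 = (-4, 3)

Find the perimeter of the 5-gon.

74

|A_1A_2| = √((4)² + (3)²) = √25 = 5
|A_2A_3| = √((8)² + (15)²) = √289 = 17
|A_3A_4| = √((0)² + (8)²) = √64 = 8
|A_4A_5| = √((-12)² + (5)²) = √169 = 13
|A_5A_1| = √((0)² + (-31)²) = √961 = 31
Perimeter = 5 + 17 + 8 + 13 + 31 = 74.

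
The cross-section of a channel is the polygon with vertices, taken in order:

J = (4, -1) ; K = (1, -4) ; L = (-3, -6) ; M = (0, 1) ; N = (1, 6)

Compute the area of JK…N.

31

Σ = (-15) + (-18) + (-3) + (-1) + (-25) = -62
Area = |Σ|/2 = 31.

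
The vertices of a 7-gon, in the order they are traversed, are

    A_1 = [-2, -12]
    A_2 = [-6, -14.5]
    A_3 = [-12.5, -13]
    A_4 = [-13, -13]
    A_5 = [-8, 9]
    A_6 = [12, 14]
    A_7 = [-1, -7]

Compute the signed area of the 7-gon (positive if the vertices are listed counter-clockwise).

Apply Gauss's area formula: 2A = Σ (x_i·y_{i+1} − x_{i+1}·y_i), indices taken mod 7.
A_1→A_2: (-2)(-14.5) − (-6)(-12) = -43
A_2→A_3: (-6)(-13) − (-12.5)(-14.5) = -103.25
A_3→A_4: (-12.5)(-13) − (-13)(-13) = -6.5
A_4→A_5: (-13)(9) − (-8)(-13) = -221
A_5→A_6: (-8)(14) − (12)(9) = -220
A_6→A_7: (12)(-7) − (-1)(14) = -70
A_7→A_1: (-1)(-12) − (-2)(-7) = -2
Σ = -665.75
Signed area = Σ/2 = -332.875 (negative ⇒ clockwise traversal).

-332.875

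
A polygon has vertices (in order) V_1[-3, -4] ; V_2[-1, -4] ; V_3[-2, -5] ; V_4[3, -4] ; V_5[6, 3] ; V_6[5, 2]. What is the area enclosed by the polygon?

22

V_1→V_2: (-3)(-4) − (-1)(-4) = 8
V_2→V_3: (-1)(-5) − (-2)(-4) = -3
V_3→V_4: (-2)(-4) − (3)(-5) = 23
V_4→V_5: (3)(3) − (6)(-4) = 33
V_5→V_6: (6)(2) − (5)(3) = -3
V_6→V_1: (5)(-4) − (-3)(2) = -14
Σ = 44
Area = |Σ|/2 = 22.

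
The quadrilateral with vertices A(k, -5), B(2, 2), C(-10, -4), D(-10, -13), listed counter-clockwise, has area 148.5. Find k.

9

The doubled signed area Σ (x_i y_{i+1} − x_{i+1} y_i) is linear in k.
With k=0 it equals 162; the coefficient of k is 15 (from the two edges through A).
So 15·k + 162 = 2·148.5 = 297 ⇒ k = 9.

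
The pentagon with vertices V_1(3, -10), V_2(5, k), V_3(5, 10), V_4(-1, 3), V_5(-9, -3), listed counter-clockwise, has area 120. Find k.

7

Write out the shoelace sum; only the two edges meeting at V_2 involve k:
2·Area = [(3·k − 5·(-10)) + (5·10 − 5·k)] + 154
       = -2·k + 254 = 240
⇒ k = 7.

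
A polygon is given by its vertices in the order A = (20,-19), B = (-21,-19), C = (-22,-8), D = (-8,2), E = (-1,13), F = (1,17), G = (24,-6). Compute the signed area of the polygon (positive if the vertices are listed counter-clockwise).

-1009.5

A→B: (20)(-19) − (-21)(-19) = -779
B→C: (-21)(-8) − (-22)(-19) = -250
C→D: (-22)(2) − (-8)(-8) = -108
D→E: (-8)(13) − (-1)(2) = -102
E→F: (-1)(17) − (1)(13) = -30
F→G: (1)(-6) − (24)(17) = -414
G→A: (24)(-19) − (20)(-6) = -336
Σ = -2019
Signed area = Σ/2 = -1009.5 (negative ⇒ clockwise traversal).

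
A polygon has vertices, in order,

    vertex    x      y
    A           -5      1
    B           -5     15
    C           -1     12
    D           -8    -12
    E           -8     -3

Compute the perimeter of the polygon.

|AB| = √((0)² + (14)²) = √196 = 14
|BC| = √((4)² + (-3)²) = √25 = 5
|CD| = √((-7)² + (-24)²) = √625 = 25
|DE| = √((0)² + (9)²) = √81 = 9
|EA| = √((3)² + (4)²) = √25 = 5
Perimeter = 14 + 5 + 25 + 9 + 5 = 58.

58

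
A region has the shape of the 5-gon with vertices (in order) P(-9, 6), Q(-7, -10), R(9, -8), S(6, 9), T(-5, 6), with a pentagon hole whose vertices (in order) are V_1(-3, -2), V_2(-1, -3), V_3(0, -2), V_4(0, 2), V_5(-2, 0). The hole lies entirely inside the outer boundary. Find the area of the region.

Outer boundary:
Apply the shoelace (surveyor's) formula: 2A = Σ (x_i·y_{i+1} − x_{i+1}·y_i), indices taken mod 5.
P→Q: (-9)(-10) − (-7)(6) = 132
Q→R: (-7)(-8) − (9)(-10) = 146
R→S: (9)(9) − (6)(-8) = 129
S→T: (6)(6) − (-5)(9) = 81
T→P: (-5)(6) − (-9)(6) = 24
Σ = 512
Area = |Σ|/2 = 256.
Hole:
Apply the shoelace formula: 2A = Σ (x_i·y_{i+1} − x_{i+1}·y_i), indices taken mod 5.
Σ = (7) + (2) + (0) + (4) + (4) = 17
Area = |Σ|/2 = 8.5.
Net area = 256 − 8.5 = 247.5.

247.5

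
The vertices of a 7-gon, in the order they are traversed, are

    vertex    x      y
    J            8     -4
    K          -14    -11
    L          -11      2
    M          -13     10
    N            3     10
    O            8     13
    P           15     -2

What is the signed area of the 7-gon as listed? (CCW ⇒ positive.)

Apply the shoelace (surveyor's) formula: 2A = Σ (x_i·y_{i+1} − x_{i+1}·y_i), indices taken mod 7.
Σ = (-144) + (-149) + (-84) + (-160) + (-41) + (-211) + (-44) = -833
Signed area = Σ/2 = -416.5 (negative ⇒ clockwise traversal).

-416.5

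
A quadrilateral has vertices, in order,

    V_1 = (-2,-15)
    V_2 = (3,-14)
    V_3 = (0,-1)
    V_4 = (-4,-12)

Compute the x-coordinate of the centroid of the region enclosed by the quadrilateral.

-4/9

Apply the shoelace (surveyor's) formula. First the cross-terms c_i = x_i·y_{i+1} − x_{i+1}·y_i:
  73, -3, -4, 36  ⇒  2A = 102, A = 51.
Then Σ (x_i + x_{i+1})·c_i = -136, so x̄ = -136 / (6·51) = -4/9.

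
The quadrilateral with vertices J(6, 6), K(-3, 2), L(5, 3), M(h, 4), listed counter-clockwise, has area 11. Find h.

The doubled signed area Σ (x_i y_{i+1} − x_{i+1} y_i) is linear in h.
With h=0 it equals 7; the coefficient of h is 3 (from the two edges through M).
So 3·h + 7 = 2·11 = 22 ⇒ h = 5.

5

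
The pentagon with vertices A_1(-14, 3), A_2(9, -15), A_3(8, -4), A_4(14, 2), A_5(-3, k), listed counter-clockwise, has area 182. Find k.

The doubled signed area Σ (x_i y_{i+1} − x_{i+1} y_i) is linear in k.
With k=0 it equals 336; the coefficient of k is 28 (from the two edges through A_5).
So 28·k + 336 = 2·182 = 364 ⇒ k = 1.

1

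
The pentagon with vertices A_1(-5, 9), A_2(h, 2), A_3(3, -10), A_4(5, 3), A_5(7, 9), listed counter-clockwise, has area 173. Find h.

-9

Write out the shoelace sum; only the two edges meeting at A_2 involve h:
2·Area = [((-5)·2 − h·9) + (h·(-10) − 3·2)] + 191
       = -19·h + 175 = 346
⇒ h = -9.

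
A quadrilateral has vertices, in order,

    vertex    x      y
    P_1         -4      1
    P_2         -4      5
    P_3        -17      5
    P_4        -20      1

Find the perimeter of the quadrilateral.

38

|P_1P_2| = √((0)² + (4)²) = √16 = 4
|P_2P_3| = √((-13)² + (0)²) = √169 = 13
|P_3P_4| = √((-3)² + (-4)²) = √25 = 5
|P_4P_1| = √((16)² + (0)²) = √256 = 16
Perimeter = 4 + 13 + 5 + 16 = 38.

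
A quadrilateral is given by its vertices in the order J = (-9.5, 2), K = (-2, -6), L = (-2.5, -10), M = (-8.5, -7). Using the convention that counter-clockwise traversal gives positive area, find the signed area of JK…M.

Σ = (61) + (5) + (-67.5) + (-83.5) = -85
Signed area = Σ/2 = -42.5 (negative ⇒ clockwise traversal).

-42.5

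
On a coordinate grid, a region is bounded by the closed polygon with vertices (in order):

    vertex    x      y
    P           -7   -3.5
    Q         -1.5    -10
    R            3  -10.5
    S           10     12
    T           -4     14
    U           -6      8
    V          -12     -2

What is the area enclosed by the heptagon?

Apply Gauss's area formula: 2A = Σ (x_i·y_{i+1} − x_{i+1}·y_i), indices taken mod 7.
Σ = (64.75) + (45.75) + (141) + (188) + (52) + (108) + (28) = 627.5
Area = |Σ|/2 = 313.75.

313.75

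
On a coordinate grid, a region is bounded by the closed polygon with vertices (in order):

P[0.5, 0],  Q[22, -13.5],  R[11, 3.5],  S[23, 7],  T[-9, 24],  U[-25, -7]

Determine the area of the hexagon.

748.375

Apply the surveyor's formula: 2A = Σ (x_i·y_{i+1} − x_{i+1}·y_i), indices taken mod 6.
P→Q: (0.5)(-13.5) − (22)(0) = -6.75
Q→R: (22)(3.5) − (11)(-13.5) = 225.5
R→S: (11)(7) − (23)(3.5) = -3.5
S→T: (23)(24) − (-9)(7) = 615
T→U: (-9)(-7) − (-25)(24) = 663
U→P: (-25)(0) − (0.5)(-7) = 3.5
Σ = 1496.75
Area = |Σ|/2 = 748.375.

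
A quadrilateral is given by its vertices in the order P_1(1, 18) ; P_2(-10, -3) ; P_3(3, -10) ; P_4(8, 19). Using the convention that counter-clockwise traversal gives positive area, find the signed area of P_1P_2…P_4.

Apply the shoelace (surveyor's) formula: 2A = Σ (x_i·y_{i+1} − x_{i+1}·y_i), indices taken mod 4.
P_1→P_2: (1)(-3) − (-10)(18) = 177
P_2→P_3: (-10)(-10) − (3)(-3) = 109
P_3→P_4: (3)(19) − (8)(-10) = 137
P_4→P_1: (8)(18) − (1)(19) = 125
Σ = 548
Signed area = Σ/2 = 274 (positive ⇒ counter-clockwise traversal).

274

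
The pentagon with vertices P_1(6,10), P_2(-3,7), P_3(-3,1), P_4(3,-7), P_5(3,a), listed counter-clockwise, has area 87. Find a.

-5

The doubled signed area Σ (x_i y_{i+1} − x_{i+1} y_i) is linear in a.
With a=0 it equals 159; the coefficient of a is -3 (from the two edges through P_5).
So -3·a + 159 = 2·87 = 174 ⇒ a = -5.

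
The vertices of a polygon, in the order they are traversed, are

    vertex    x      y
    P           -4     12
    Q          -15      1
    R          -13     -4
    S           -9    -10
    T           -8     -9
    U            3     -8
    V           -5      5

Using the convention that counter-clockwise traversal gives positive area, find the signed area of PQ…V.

Apply the surveyor's formula: 2A = Σ (x_i·y_{i+1} − x_{i+1}·y_i), indices taken mod 7.
Σ = (176) + (73) + (94) + (1) + (91) + (-25) + (-40) = 370
Signed area = Σ/2 = 185 (positive ⇒ counter-clockwise traversal).

185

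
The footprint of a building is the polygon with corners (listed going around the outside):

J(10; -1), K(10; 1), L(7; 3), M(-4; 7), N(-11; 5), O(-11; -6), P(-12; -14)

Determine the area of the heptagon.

J→K: (10)(1) − (10)(-1) = 20
K→L: (10)(3) − (7)(1) = 23
L→M: (7)(7) − (-4)(3) = 61
M→N: (-4)(5) − (-11)(7) = 57
N→O: (-11)(-6) − (-11)(5) = 121
O→P: (-11)(-14) − (-12)(-6) = 82
P→J: (-12)(-1) − (10)(-14) = 152
Σ = 516
Area = |Σ|/2 = 258.

258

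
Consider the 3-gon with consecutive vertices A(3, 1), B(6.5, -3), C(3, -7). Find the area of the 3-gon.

Σ = (-15.5) + (-36.5) + (24) = -28
Area = |Σ|/2 = 14.

14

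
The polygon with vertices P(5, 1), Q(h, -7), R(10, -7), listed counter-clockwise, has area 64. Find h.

The doubled signed area Σ (x_i y_{i+1} − x_{i+1} y_i) is linear in h.
With h=0 it equals 80; the coefficient of h is -8 (from the two edges through Q).
So -8·h + 80 = 2·64 = 128 ⇒ h = -6.

-6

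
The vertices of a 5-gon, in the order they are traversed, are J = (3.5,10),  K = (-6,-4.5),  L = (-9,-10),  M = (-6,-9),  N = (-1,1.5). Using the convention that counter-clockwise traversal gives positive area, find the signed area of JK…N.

Apply the shoelace (surveyor's) formula: 2A = Σ (x_i·y_{i+1} − x_{i+1}·y_i), indices taken mod 5.
Σ = (44.25) + (19.5) + (21) + (-18) + (-15.25) = 51.5
Signed area = Σ/2 = 25.75 (positive ⇒ counter-clockwise traversal).

25.75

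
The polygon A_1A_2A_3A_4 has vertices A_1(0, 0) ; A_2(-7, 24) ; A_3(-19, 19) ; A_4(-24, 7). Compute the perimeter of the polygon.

|A_1A_2| = √((-7)² + (24)²) = √625 = 25
|A_2A_3| = √((-12)² + (-5)²) = √169 = 13
|A_3A_4| = √((-5)² + (-12)²) = √169 = 13
|A_4A_1| = √((24)² + (-7)²) = √625 = 25
Perimeter = 25 + 13 + 13 + 25 = 76.

76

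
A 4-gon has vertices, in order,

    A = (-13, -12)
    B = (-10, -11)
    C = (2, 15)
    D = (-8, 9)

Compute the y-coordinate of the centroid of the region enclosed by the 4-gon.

272/123

Apply the surveyor's formula. First the cross-terms c_i = x_i·y_{i+1} − x_{i+1}·y_i:
  23, -128, 138, 213  ⇒  2A = 246, A = 123.
Then Σ (y_i + y_{i+1})·c_i = 1632, so ȳ = 1632 / (6·123) = 272/123.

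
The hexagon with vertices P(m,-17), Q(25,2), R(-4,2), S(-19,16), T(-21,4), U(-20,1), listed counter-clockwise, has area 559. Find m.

Write out the shoelace sum; only the two edges meeting at P involve m:
2·Area = [((-20)·(-17) − m·1) + (m·2 − 25·(-17))] + 351
       = 1·m + 1116 = 1118
⇒ m = 2.

2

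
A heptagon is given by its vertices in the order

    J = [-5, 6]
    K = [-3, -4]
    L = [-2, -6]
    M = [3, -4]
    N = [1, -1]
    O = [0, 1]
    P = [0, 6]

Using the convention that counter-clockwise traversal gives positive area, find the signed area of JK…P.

53

Apply Gauss's area formula: 2A = Σ (x_i·y_{i+1} − x_{i+1}·y_i), indices taken mod 7.
Σ = (38) + (10) + (26) + (1) + (1) + (0) + (30) = 106
Signed area = Σ/2 = 53 (positive ⇒ counter-clockwise traversal).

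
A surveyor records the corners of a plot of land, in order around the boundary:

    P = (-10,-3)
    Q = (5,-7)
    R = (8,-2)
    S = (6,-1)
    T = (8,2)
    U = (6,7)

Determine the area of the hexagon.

125.5

Apply the shoelace formula: 2A = Σ (x_i·y_{i+1} − x_{i+1}·y_i), indices taken mod 6.
Cross-terms: 85, 46, 4, 20, 44, 52  ⇒  Σ = 251
Area = |Σ|/2 = 125.5.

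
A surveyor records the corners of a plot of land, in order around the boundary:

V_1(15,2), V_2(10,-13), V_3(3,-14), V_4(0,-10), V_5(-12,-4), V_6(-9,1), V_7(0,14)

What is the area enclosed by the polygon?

Apply the shoelace (surveyor's) formula: 2A = Σ (x_i·y_{i+1} − x_{i+1}·y_i), indices taken mod 7.
Cross-terms: -215, -101, -30, -120, -48, -126, -210  ⇒  Σ = -850
Area = |Σ|/2 = 425.

425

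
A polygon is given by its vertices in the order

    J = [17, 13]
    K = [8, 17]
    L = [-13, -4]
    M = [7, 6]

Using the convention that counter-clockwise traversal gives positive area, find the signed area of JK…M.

Apply Gauss's area formula: 2A = Σ (x_i·y_{i+1} − x_{i+1}·y_i), indices taken mod 4.
J→K: (17)(17) − (8)(13) = 185
K→L: (8)(-4) − (-13)(17) = 189
L→M: (-13)(6) − (7)(-4) = -50
M→J: (7)(13) − (17)(6) = -11
Σ = 313
Signed area = Σ/2 = 156.5 (positive ⇒ counter-clockwise traversal).

156.5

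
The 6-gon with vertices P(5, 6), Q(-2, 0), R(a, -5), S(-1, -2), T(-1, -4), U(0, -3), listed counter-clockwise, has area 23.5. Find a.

-5

Write out the shoelace sum; only the two edges meeting at R involve a:
2·Area = [((-2)·(-5) − a·0) + (a·(-2) − (-1)·(-5))] + 32
       = -2·a + 37 = 47
⇒ a = -5.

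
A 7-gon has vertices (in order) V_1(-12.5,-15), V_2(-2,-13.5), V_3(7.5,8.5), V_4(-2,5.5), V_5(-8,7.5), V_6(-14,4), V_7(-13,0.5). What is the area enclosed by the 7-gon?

314.75

Apply the surveyor's formula: 2A = Σ (x_i·y_{i+1} − x_{i+1}·y_i), indices taken mod 7.
V_1→V_2: (-12.5)(-13.5) − (-2)(-15) = 138.75
V_2→V_3: (-2)(8.5) − (7.5)(-13.5) = 84.25
V_3→V_4: (7.5)(5.5) − (-2)(8.5) = 58.25
V_4→V_5: (-2)(7.5) − (-8)(5.5) = 29
V_5→V_6: (-8)(4) − (-14)(7.5) = 73
V_6→V_7: (-14)(0.5) − (-13)(4) = 45
V_7→V_1: (-13)(-15) − (-12.5)(0.5) = 201.25
Σ = 629.5
Area = |Σ|/2 = 314.75.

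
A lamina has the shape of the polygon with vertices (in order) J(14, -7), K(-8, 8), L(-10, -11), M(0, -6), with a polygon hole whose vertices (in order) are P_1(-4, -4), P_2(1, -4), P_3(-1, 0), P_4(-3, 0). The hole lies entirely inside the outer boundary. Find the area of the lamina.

Outer boundary:
Apply the shoelace (surveyor's) formula: 2A = Σ (x_i·y_{i+1} − x_{i+1}·y_i), indices taken mod 4.
Cross-terms: 56, 168, 60, 84  ⇒  Σ = 368
Area = |Σ|/2 = 184.
Hole:
Cross-terms: 20, -4, 0, 12  ⇒  Σ = 28
Area = |Σ|/2 = 14.
Net area = 184 − 14 = 170.

170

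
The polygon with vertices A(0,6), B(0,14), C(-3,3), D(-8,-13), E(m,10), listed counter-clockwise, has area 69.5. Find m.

The doubled signed area Σ (x_i y_{i+1} − x_{i+1} y_i) is linear in m.
With m=0 it equals 25; the coefficient of m is 19 (from the two edges through E).
So 19·m + 25 = 2·69.5 = 139 ⇒ m = 6.

6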